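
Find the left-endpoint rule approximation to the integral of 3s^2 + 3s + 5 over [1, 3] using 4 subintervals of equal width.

Δs = (3 − 1)/4 = 0.5.
Left endpoints: 1, 1.5, 2, 2.5.
f(1) = 11, f(1.5) = 16.25, f(2) = 23, f(2.5) = 31.25.
Sum = Δs · [f(1) + f(1.5) + f(2) + f(2.5)].
Sum = 40.75.

40.75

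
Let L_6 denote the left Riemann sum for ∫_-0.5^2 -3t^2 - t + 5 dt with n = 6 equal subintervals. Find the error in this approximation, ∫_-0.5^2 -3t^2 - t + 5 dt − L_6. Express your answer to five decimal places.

-2.64757

Exact integral: ∫_-0.5^2 f(t) dt = 2.5.
L_6 ≈ 5.1475694.
Error ≈ 2.5 − 5.1475694 ≈ -2.64757.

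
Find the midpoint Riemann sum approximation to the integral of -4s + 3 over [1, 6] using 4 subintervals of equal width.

-55

Δs = (6 − 1)/4 = 1.25.
Midpoints: 1.625, 2.875, 4.125, 5.375.
f(1.625) = -3.5, f(2.875) = -8.5, f(4.125) = -13.5, f(5.375) = -18.5.
Sum = Δs · [f(1.625) + f(2.875) + f(4.125) + f(5.375)].
Sum = -55.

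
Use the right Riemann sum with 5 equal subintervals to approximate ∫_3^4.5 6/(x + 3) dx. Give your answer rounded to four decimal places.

Δx = (4.5 − 3)/5 = 0.3.
Right endpoints: 3.3, 3.6, 3.9, 4.2, 4.5.
f(3.3) = 20/21, f(3.6) = 10/11, f(3.9) = 20/23, f(4.2) = 5/6, f(4.5) = 0.8.
Sum = Δx · [f(3.3) + f(3.6) + f(3.9) + f(4.2) + f(4.5)].
Sum ≈ 1.3093.

1.3093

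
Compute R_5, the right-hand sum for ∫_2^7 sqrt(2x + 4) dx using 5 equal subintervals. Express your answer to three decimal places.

Δx = (7 − 2)/5 = 1.
Right endpoints: 3, 4, 5, 6, 7.
f(3) ≈ 3.162, f(4) ≈ 3.464, f(5) ≈ 3.742, f(6) ≈ 4.000, f(7) ≈ 4.243.
Sum = Δx · [f(3) + f(4) + f(5) + f(6) + f(7)].
Sum ≈ 18.611.

18.611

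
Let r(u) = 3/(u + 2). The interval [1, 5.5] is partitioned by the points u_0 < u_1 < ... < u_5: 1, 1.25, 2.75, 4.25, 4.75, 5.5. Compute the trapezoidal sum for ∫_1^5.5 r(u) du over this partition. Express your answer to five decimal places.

2.78784

Subinterval widths: 0.25, 1.5, 1.5, 0.5, 0.75.
r(1) = 1, r(1.25) = 12/13, r(2.75) = 12/19, r(4.25) = 0.48, r(4.75) = 4/9, r(5.5) = 0.4.
On each subinterval the trapezoid contributes (Δu_i/2)·[r(u_{i-1}) + r(u_i)].
Sum ≈ 2.78784.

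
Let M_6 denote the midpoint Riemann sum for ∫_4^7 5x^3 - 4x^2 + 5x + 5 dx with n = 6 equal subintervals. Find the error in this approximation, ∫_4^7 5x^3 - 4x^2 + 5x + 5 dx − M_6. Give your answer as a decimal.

4.90625

Exact integral: ∫_4^7 f(x) dx = 2406.75.
M_6 = 2401.84375.
Error = 2406.75 − 2401.84375 = 4.90625.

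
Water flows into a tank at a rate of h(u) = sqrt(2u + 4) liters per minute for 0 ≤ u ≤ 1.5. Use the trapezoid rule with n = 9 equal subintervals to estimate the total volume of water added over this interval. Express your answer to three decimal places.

3.506

Δu = (1.5 − 0)/9 = 1/6.
h(0) ≈ 2.000, h(1/6) ≈ 2.082, h(1/3) ≈ 2.160, h(0.5) ≈ 2.236, h(2/3) ≈ 2.309, h(5/6) ≈ 2.380, h(1) ≈ 2.449, h(7/6) ≈ 2.517, h(4/3) ≈ 2.582, h(1.5) ≈ 2.646.
T_9 = (Δu/2)·[h(u_0) + 2h(u_1) + ... + 2h(u_{8}) + h(u_9)].
Sum ≈ 3.506.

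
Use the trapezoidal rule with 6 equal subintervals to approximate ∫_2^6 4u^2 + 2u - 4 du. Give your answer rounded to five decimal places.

294.51852

Δu = (6 − 2)/6 = 2/3.
f(2) = 16, f(8/3) = 268/9, f(10/3) = 424/9, f(4) = 68, f(14/3) = 832/9, f(16/3) = 1084/9, f(6) = 152.
T_6 = (Δu/2)·[f(u_0) + 2f(u_1) + ... + 2f(u_{5}) + f(u_6)].
Sum ≈ 294.51852.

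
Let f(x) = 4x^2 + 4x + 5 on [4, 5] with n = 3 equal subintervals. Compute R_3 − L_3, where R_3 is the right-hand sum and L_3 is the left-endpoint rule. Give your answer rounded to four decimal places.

R_3 ≈ 111.074074.
L_3 ≈ 97.740741.
R_3 − L_3 ≈ 13.3333.

13.3333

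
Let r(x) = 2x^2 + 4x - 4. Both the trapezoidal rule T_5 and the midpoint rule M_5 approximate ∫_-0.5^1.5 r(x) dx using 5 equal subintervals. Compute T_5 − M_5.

0.16

T_5 = -1.56.
M_5 = -1.72.
T_5 − M_5 = 0.16.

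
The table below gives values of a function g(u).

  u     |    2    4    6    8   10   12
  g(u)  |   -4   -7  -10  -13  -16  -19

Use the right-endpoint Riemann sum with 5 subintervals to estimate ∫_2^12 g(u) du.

-130

Δu = 2.
Sum = 2·[(-7) + (-10) + (-13) + (-16) + (-19)] = -130.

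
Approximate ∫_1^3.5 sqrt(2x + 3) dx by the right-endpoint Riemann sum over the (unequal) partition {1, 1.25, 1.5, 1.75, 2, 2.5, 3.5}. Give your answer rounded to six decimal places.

7.073981

Subinterval widths: 0.25, 0.25, 0.25, 0.25, 0.5, 1.
Right endpoints: 1.25, 1.5, 1.75, 2, 2.5, 3.5.
f(1.25) ≈ 2.345208, f(1.5) ≈ 2.449490, f(1.75) ≈ 2.549510, f(2) ≈ 2.645751, f(2.5) ≈ 2.828427, f(3.5) ≈ 3.162278.
Sum = Σ Δx_i · f(x_i).
Sum ≈ 7.073981.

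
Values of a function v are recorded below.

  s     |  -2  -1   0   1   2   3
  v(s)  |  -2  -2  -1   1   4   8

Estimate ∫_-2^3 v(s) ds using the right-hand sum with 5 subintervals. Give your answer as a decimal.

10

Δs = 1.
Sum = 1·[(-2) + (-1) + 1 + 4 + 8] = 10.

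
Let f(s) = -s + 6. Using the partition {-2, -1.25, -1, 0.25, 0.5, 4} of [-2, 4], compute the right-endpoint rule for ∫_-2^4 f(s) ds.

Subinterval widths: 0.75, 0.25, 1.25, 0.25, 3.5.
Right endpoints: -1.25, -1, 0.25, 0.5, 4.
f(-1.25) = 7.25, f(-1) = 7, f(0.25) = 5.75, f(0.5) = 5.5, f(4) = 2.
Sum = Σ Δs_i · f(s_i).
Sum = 22.75.

22.75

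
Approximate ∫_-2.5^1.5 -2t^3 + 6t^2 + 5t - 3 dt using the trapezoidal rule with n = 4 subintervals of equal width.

Δt = (1.5 − (-2.5))/4 = 1.
f(-2.5) = 53.25, f(-1.5) = 9.75, f(-0.5) = -3.75, f(0.5) = 0.75, f(1.5) = 11.25.
T_4 = (Δt/2)·[f(t_0) + 2f(t_1) + 2f(t_2) + 2f(t_3) + f(t_4)].
Sum = 39.

39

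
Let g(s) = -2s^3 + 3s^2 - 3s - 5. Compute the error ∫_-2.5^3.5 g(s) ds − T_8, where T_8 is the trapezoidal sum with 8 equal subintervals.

Exact integral: ∫_-2.5^3.5 g(s) ds = -36.
T_8 = -36.
Error = -36 − (-36) = 0.

0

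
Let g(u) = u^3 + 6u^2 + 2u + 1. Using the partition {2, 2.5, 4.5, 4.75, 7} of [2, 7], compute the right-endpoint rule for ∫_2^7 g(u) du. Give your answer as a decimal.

2005.07421875

Subinterval widths: 0.5, 2, 0.25, 2.25.
Right endpoints: 2.5, 4.5, 4.75, 7.
g(2.5) = 59.125, g(4.5) = 222.625, g(4.75) = 253.046875, g(7) = 652.
Sum = Σ Δu_i · g(u_i).
Sum = 2005.07421875.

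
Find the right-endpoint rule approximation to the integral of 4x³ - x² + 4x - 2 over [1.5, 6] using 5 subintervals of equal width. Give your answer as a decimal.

Δx = (6 − 1.5)/5 = 0.9.
Right endpoints: 2.4, 3.3, 4.2, 5.1, 6.
f(2.4) = 57.136, f(3.3) = 144.058, f(4.2) = 293.512, f(5.1) = 522.994, f(6) = 850.
Sum = Δx · [f(2.4) + f(3.3) + f(4.2) + f(5.1) + f(6)].
Sum = 1680.93.

1680.93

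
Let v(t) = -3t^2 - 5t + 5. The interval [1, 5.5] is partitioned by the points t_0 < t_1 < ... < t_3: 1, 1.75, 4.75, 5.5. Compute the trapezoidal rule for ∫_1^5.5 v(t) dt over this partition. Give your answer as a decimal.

-229.921875

Subinterval widths: 0.75, 3, 0.75.
v(1) = -3, v(1.75) = -12.9375, v(4.75) = -86.4375, v(5.5) = -113.25.
On each subinterval the trapezoid contributes (Δt_i/2)·[v(t_{i-1}) + v(t_i)].
Sum = -229.921875.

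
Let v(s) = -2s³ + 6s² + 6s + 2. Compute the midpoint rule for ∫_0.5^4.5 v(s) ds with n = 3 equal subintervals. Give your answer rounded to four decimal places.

Δs = (4.5 − 0.5)/3 = 4/3.
Midpoints: 7/6, 2.5, 23/6.
v(7/6) = 1511/108, v(2.5) = 23.25, v(23/6) = 55/108.
Sum = Δs · [v(7/6) + v(2.5) + v(23/6)].
Sum ≈ 50.3333.

50.3333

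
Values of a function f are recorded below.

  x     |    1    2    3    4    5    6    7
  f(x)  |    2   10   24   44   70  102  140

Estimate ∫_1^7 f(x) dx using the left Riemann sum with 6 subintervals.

252

Δx = 1.
Sum = 1·[2 + 10 + 24 + 44 + 70 + 102] = 252.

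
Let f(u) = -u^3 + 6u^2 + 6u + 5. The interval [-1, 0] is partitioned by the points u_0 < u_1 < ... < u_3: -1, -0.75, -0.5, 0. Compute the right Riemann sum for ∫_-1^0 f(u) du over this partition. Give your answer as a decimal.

4.48046875

Subinterval widths: 0.25, 0.25, 0.5.
Right endpoints: -0.75, -0.5, 0.
f(-0.75) = 4.296875, f(-0.5) = 3.625, f(0) = 5.
Sum = Σ Δu_i · f(u_i).
Sum = 4.48046875.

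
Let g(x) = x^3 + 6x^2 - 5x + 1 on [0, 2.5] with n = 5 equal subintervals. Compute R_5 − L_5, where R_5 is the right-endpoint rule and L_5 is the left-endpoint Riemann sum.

20.3125

R_5 = 39.0625.
L_5 = 18.75.
R_5 − L_5 = 20.3125.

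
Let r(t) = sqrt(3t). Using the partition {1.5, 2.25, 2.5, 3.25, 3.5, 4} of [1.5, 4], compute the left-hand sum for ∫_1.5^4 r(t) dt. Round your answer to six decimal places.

6.695279

Subinterval widths: 0.75, 0.25, 0.75, 0.25, 0.5.
Left endpoints: 1.5, 2.25, 2.5, 3.25, 3.5.
r(1.5) ≈ 2.121320, r(2.25) ≈ 2.598076, r(2.5) ≈ 2.738613, r(3.25) ≈ 3.122499, r(3.5) ≈ 3.240370.
Sum = Σ Δt_i · r(t_i).
Sum ≈ 6.695279.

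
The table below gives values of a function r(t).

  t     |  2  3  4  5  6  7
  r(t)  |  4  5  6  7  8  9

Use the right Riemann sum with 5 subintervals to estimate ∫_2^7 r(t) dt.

Δt = 1.
Sum = 1·[5 + 6 + 7 + 8 + 9] = 35.

35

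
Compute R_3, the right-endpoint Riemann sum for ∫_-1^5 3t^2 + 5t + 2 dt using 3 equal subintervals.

Δt = (5 − (-1))/3 = 2.
Right endpoints: 1, 3, 5.
f(1) = 10, f(3) = 44, f(5) = 102.
Sum = Δt · [f(1) + f(3) + f(5)].
Sum = 312.

312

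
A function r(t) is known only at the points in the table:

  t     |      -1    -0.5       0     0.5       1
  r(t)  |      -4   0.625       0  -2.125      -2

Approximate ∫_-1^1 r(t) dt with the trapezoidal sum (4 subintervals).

-2.25

Δt = 0.5.
T_4 = (0.5/2)·[(-4) + 2·0.625 + 2·0 + 2·(-2.125) + (-2)] = -2.25.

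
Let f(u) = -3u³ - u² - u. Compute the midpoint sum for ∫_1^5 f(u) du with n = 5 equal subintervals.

-515.36

Δu = (5 − 1)/5 = 0.8.
Midpoints: 1.4, 2.2, 3, 3.8, 4.6.
f(1.4) = -11.592, f(2.2) = -38.984, f(3) = -93, f(3.8) = -182.856, f(4.6) = -317.768.
Sum = Δu · [f(1.4) + f(2.2) + f(3) + f(3.8) + f(4.6)].
Sum = -515.36.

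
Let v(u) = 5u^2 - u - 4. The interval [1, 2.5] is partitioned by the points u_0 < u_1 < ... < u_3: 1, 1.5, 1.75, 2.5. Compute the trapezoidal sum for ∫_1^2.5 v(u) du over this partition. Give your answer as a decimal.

16.21875

Subinterval widths: 0.5, 0.25, 0.75.
v(1) = 0, v(1.5) = 5.75, v(1.75) = 9.5625, v(2.5) = 24.75.
On each subinterval the trapezoid contributes (Δu_i/2)·[v(u_{i-1}) + v(u_i)].
Sum = 16.21875.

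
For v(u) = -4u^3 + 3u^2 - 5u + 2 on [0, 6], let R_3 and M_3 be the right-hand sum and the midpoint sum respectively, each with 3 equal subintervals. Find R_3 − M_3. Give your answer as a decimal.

R_3 = -2076.
M_3 = -1092.
R_3 − M_3 = -984.

-984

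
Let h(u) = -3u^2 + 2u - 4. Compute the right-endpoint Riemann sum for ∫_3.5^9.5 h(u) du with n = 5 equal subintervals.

-898.02

Δu = (9.5 − 3.5)/5 = 1.2.
Right endpoints: 4.7, 5.9, 7.1, 8.3, 9.5.
h(4.7) = -60.87, h(5.9) = -96.63, h(7.1) = -141.03, h(8.3) = -194.07, h(9.5) = -255.75.
Sum = Δu · [h(4.7) + h(5.9) + h(7.1) + h(8.3) + h(9.5)].
Sum = -898.02.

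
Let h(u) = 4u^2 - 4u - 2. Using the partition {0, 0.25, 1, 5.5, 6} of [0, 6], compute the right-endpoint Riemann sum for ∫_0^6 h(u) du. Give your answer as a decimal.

Subinterval widths: 0.25, 0.75, 4.5, 0.5.
Right endpoints: 0.25, 1, 5.5, 6.
h(0.25) = -2.75, h(1) = -2, h(5.5) = 97, h(6) = 118.
Sum = Σ Δu_i · h(u_i).
Sum = 493.3125.

493.3125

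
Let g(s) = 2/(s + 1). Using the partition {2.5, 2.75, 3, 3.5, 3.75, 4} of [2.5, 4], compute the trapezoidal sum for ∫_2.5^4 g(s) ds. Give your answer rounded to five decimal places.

Subinterval widths: 0.25, 0.25, 0.5, 0.25, 0.25.
g(2.5) = 4/7, g(2.75) = 8/15, g(3) = 0.5, g(3.5) = 4/9, g(3.75) = 8/19, g(4) = 0.4.
On each subinterval the trapezoid contributes (Δs_i/2)·[g(s_{i-1}) + g(s_i)].
Sum ≈ 0.71419.

0.71419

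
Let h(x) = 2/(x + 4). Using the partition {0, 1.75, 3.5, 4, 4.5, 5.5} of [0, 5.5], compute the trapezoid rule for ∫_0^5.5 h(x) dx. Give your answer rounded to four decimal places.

1.7529

Subinterval widths: 1.75, 1.75, 0.5, 0.5, 1.
h(0) = 0.5, h(1.75) = 8/23, h(3.5) = 4/15, h(4) = 0.25, h(4.5) = 4/17, h(5.5) = 4/19.
On each subinterval the trapezoid contributes (Δx_i/2)·[h(x_{i-1}) + h(x_i)].
Sum ≈ 1.7529.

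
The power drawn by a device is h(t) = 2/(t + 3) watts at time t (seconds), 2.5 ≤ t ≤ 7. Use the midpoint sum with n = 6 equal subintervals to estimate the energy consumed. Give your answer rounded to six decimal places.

Δt = (7 − 2.5)/6 = 0.75.
Midpoints: 2.875, 3.625, 4.375, 5.125, 5.875, 6.625.
h(2.875) = 16/47, h(3.625) = 16/53, h(4.375) = 16/59, h(5.125) = 16/65, h(5.875) = 16/71, h(6.625) = 16/77.
Sum = Δt · [h(2.875) + h(3.625) + h(4.375) + ...].
Sum ≈ 1.194598.

1.194598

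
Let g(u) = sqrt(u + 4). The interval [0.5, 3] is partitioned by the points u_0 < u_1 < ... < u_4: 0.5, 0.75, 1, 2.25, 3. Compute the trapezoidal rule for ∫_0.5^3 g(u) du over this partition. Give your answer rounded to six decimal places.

5.979235

Subinterval widths: 0.25, 0.25, 1.25, 0.75.
g(0.5) ≈ 2.121320, g(0.75) ≈ 2.179449, g(1) ≈ 2.236068, g(2.25) ≈ 2.500000, g(3) ≈ 2.645751.
On each subinterval the trapezoid contributes (Δu_i/2)·[g(u_{i-1}) + g(u_i)].
Sum ≈ 5.979235.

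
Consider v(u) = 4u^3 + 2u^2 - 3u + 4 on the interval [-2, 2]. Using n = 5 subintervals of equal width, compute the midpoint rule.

Δu = (2 − (-2))/5 = 0.8.
Midpoints: -1.6, -0.8, 0, 0.8, 1.6.
v(-1.6) = -2.464, v(-0.8) = 5.632, v(0) = 4, v(0.8) = 4.928, v(1.6) = 20.704.
Sum = Δu · [v(-1.6) + v(-0.8) + v(0) + v(0.8) + v(1.6)].
Sum = 26.24.

26.24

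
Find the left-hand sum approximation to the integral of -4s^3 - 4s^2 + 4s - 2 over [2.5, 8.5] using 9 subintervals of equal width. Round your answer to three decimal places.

Δs = (8.5 − 2.5)/9 = 2/3.
Left endpoints: 2.5, 19/6, 23/6, 4.5, 31/6, 35/6, 6.5, 43/6, 47/6.
f(2.5) = -79.5, f(19/6) = -8449/54, f(23/6) = -14621/54, f(4.5) = -429.5, f(31/6) = -34549/54, f(35/6) = -49073/54, f(6.5) = -1243.5, f(43/6) = -89161/54, f(47/6) = -115493/54.
Sum = Δs · [f(2.5) + f(19/6) + f(23/6) + ...].
Sum ≈ -5012.111.

-5012.111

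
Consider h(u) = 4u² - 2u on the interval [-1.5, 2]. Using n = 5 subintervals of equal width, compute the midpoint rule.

Δu = (2 − (-1.5))/5 = 0.7.
Midpoints: -1.15, -0.45, 0.25, 0.95, 1.65.
h(-1.15) = 7.59, h(-0.45) = 1.71, h(0.25) = -0.25, h(0.95) = 1.71, h(1.65) = 7.59.
Sum = Δu · [h(-1.15) + h(-0.45) + h(0.25) + h(0.95) + h(1.65)].
Sum = 12.845.

12.845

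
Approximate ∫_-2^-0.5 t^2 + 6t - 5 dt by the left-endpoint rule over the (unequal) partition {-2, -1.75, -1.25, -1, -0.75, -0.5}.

-16.9375

Subinterval widths: 0.25, 0.5, 0.25, 0.25, 0.25.
Left endpoints: -2, -1.75, -1.25, -1, -0.75.
f(-2) = -13, f(-1.75) = -12.4375, f(-1.25) = -10.9375, f(-1) = -10, f(-0.75) = -8.9375.
Sum = Σ Δt_i · f(t_i).
Sum = -16.9375.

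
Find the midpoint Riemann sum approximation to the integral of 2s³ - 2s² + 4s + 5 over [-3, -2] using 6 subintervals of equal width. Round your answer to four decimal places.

-50.1273

Δs = (-2 − (-3))/6 = 1/6.
Midpoints: -35/12, -2.75, -31/12, -29/12, -2.25, -25/12.
f(-35/12) = -63335/864, f(-2.75) = -62.71875, f(-31/12) = -45931/864, f(-29/12) = -38513/864, f(-2.25) = -36.90625, f(-25/12) = -26005/864.
Sum = Δs · [f(-35/12) + f(-2.75) + f(-31/12) + ...].
Sum ≈ -50.1273.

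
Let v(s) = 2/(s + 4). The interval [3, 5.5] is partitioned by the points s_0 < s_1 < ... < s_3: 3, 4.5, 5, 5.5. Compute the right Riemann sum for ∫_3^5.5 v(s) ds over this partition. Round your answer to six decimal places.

0.569315

Subinterval widths: 1.5, 0.5, 0.5.
Right endpoints: 4.5, 5, 5.5.
v(4.5) = 4/17, v(5) = 2/9, v(5.5) = 4/19.
Sum = Σ Δs_i · v(s_i).
Sum ≈ 0.569315.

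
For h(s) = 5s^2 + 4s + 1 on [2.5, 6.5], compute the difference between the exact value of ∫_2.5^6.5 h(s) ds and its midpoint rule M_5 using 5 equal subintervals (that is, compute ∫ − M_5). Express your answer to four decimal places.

Exact integral: ∫_2.5^6.5 h(s) ds ≈ 507.666667.
M_5 = 506.6.
Error ≈ 507.666667 − 506.6 ≈ 1.0667.

1.0667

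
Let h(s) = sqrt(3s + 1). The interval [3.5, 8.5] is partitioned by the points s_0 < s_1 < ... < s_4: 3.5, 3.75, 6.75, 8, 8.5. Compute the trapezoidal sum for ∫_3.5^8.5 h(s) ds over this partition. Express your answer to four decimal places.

21.5691

Subinterval widths: 0.25, 3, 1.25, 0.5.
h(3.5) ≈ 3.3912, h(3.75) ≈ 3.5000, h(6.75) ≈ 4.6098, h(8) ≈ 5.0000, h(8.5) ≈ 5.1478.
On each subinterval the trapezoid contributes (Δs_i/2)·[h(s_{i-1}) + h(s_i)].
Sum ≈ 21.5691.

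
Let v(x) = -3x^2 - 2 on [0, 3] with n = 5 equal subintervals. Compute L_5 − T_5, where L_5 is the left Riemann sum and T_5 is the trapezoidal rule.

L_5 = -25.44.
T_5 = -33.54.
L_5 − T_5 = 8.1.

8.1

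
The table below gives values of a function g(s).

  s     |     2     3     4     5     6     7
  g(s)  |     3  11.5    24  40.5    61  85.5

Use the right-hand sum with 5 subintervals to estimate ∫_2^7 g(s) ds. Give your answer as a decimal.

Δs = 1.
Sum = 1·[11.5 + 24 + 40.5 + 61 + 85.5] = 222.5.

222.5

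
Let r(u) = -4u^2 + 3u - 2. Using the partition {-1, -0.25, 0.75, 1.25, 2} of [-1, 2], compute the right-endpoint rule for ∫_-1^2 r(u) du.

-15.5

Subinterval widths: 0.75, 1, 0.5, 0.75.
Right endpoints: -0.25, 0.75, 1.25, 2.
r(-0.25) = -3, r(0.75) = -2, r(1.25) = -4.5, r(2) = -12.
Sum = Σ Δu_i · r(u_i).
Sum = -15.5.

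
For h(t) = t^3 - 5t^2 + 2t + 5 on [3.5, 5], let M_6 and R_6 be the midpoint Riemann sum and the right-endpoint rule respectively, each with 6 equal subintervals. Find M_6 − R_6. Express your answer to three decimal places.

-2.854

M_6 ≈ 2.04883.
R_6 = 4.90234375.
M_6 − R_6 ≈ -2.854.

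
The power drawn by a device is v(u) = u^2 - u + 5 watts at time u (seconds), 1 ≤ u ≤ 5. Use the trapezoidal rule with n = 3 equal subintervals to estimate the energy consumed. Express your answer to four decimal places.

Δu = (5 − 1)/3 = 4/3.
v(1) = 5, v(7/3) = 73/9, v(11/3) = 133/9, v(5) = 25.
T_3 = (Δu/2)·[v(u_0) + 2v(u_1) + 2v(u_2) + v(u_3)].
Sum ≈ 50.5185.

50.5185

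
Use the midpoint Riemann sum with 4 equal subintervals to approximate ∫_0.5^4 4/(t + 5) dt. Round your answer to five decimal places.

Δt = (4 − 0.5)/4 = 0.875.
Midpoints: 0.9375, 1.8125, 2.6875, 3.5625.
f(0.9375) = 64/95, f(1.8125) = 64/109, f(2.6875) = 64/123, f(3.5625) = 64/137.
Sum = Δt · [f(0.9375) + f(1.8125) + f(2.6875) + f(3.5625)].
Sum ≈ 1.96728.

1.96728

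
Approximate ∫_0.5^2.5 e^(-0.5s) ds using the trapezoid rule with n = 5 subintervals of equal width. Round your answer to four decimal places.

Δs = (2.5 − 0.5)/5 = 0.4.
f(0.5) ≈ 0.7788, f(0.9) ≈ 0.6376, f(1.3) ≈ 0.5220, f(1.7) ≈ 0.4274, f(2.1) ≈ 0.3499, f(2.5) ≈ 0.2865.
T_5 = (Δs/2)·[f(s_0) + 2f(s_1) + ... + 2f(s_{4}) + f(s_5)].
Sum ≈ 0.9879.

0.9879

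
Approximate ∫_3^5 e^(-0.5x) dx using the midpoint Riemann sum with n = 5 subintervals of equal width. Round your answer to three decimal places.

0.282

Δx = (5 − 3)/5 = 0.4.
Midpoints: 3.2, 3.6, 4, 4.4, 4.8.
f(3.2) ≈ 0.202, f(3.6) ≈ 0.165, f(4) ≈ 0.135, f(4.4) ≈ 0.111, f(4.8) ≈ 0.091.
Sum = Δx · [f(3.2) + f(3.6) + f(4) + f(4.4) + f(4.8)].
Sum ≈ 0.282.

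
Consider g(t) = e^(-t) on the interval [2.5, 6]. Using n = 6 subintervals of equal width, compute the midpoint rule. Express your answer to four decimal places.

0.0785

Δt = (6 − 2.5)/6 = 7/12.
Midpoints: 67/24, 3.375, 95/24, 109/24, 5.125, 137/24.
g(67/24) ≈ 0.0613, g(3.375) ≈ 0.0342, g(95/24) ≈ 0.0191, g(109/24) ≈ 0.0107, g(5.125) ≈ 0.0059, g(137/24) ≈ 0.0033.
Sum = Δt · [g(67/24) + g(3.375) + g(95/24) + ...].
Sum ≈ 0.0785.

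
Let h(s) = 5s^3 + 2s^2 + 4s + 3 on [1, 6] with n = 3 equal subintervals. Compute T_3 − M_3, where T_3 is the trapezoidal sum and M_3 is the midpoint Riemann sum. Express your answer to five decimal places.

T_3 ≈ 1973.2407407.
M_3 ≈ 1784.0046296.
T_3 − M_3 ≈ 189.23611.

189.23611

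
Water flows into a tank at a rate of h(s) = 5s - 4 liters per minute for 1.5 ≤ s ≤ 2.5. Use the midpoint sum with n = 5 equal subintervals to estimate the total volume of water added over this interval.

Δs = (2.5 − 1.5)/5 = 0.2.
Midpoints: 1.6, 1.8, 2, 2.2, 2.4.
h(1.6) = 4, h(1.8) = 5, h(2) = 6, h(2.2) = 7, h(2.4) = 8.
Sum = Δs · [h(1.6) + h(1.8) + h(2) + h(2.2) + h(2.4)].
Sum = 6.

6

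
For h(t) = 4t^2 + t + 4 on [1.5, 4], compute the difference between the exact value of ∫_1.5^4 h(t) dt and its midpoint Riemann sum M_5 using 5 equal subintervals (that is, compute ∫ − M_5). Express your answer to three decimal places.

0.208

Exact integral: ∫_1.5^4 h(t) dt ≈ 97.70833.
M_5 = 97.5.
Error ≈ 97.70833 − 97.5 ≈ 0.208.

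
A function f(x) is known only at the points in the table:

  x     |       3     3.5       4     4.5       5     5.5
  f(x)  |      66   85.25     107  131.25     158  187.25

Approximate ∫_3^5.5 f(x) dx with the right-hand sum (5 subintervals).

334.375

Δx = 0.5.
Sum = 0.5·[85.25 + 107 + 131.25 + 158 + 187.25] = 334.375.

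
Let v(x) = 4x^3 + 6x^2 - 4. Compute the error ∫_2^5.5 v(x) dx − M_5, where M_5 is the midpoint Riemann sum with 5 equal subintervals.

Exact integral: ∫_2^5.5 v(x) dx = 1201.8125.
M_5 = 1194.52375.
Error = 1201.8125 − 1194.52375 = 7.28875.

7.28875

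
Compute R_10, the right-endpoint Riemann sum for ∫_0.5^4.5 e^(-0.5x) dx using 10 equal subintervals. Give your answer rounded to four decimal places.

Δx = (4.5 − 0.5)/10 = 0.4.
Right endpoints: 0.9, 1.3, 1.7, 2.1, 2.5, 2.9, 3.3, 3.7, 4.1, 4.5.
f(0.9) ≈ 0.6376, f(1.3) ≈ 0.5220, f(1.7) ≈ 0.4274, f(2.1) ≈ 0.3499, f(2.5) ≈ 0.2865, f(2.9) ≈ 0.2346, f(3.3) ≈ 0.1920, f(3.7) ≈ 0.1572, f(4.1) ≈ 0.1287, f(4.5) ≈ 0.1054.
Sum = Δx · [f(0.9) + f(1.3) + f(1.7) + ...].
Sum ≈ 1.2166.

1.2166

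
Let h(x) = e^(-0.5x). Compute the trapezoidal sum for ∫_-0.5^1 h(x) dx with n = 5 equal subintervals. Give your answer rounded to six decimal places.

1.357529

Δx = (1 − (-0.5))/5 = 0.3.
h(-0.5) ≈ 1.284025, h(-0.2) ≈ 1.105171, h(0.1) ≈ 0.951229, h(0.4) ≈ 0.818731, h(0.7) ≈ 0.704688, h(1) ≈ 0.606531.
T_5 = (Δx/2)·[h(x_0) + 2h(x_1) + ... + 2h(x_{4}) + h(x_5)].
Sum ≈ 1.357529.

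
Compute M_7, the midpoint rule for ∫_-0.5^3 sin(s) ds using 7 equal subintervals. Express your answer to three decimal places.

1.887

Δs = (3 − (-0.5))/7 = 0.5.
Midpoints: -0.25, 0.25, 0.75, 1.25, 1.75, 2.25, 2.75.
f(-0.25) ≈ -0.247, f(0.25) ≈ 0.247, f(0.75) ≈ 0.682, f(1.25) ≈ 0.949, f(1.75) ≈ 0.984, f(2.25) ≈ 0.778, f(2.75) ≈ 0.382.
Sum = Δs · [f(-0.25) + f(0.25) + f(0.75) + ...].
Sum ≈ 1.887.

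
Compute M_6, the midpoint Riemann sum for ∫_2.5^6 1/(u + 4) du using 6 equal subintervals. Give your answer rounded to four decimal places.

Δu = (6 − 2.5)/6 = 7/12.
Midpoints: 67/24, 3.375, 95/24, 109/24, 5.125, 137/24.
f(67/24) = 24/163, f(3.375) = 8/59, f(95/24) = 24/191, f(109/24) = 24/205, f(5.125) = 8/73, f(137/24) = 24/233.
Sum = Δu · [f(67/24) + f(3.375) + f(95/24) + ...].
Sum ≈ 0.4306.

0.4306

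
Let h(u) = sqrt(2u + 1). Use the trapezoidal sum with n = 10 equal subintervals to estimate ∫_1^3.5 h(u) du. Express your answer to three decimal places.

Δu = (3.5 − 1)/10 = 0.25.
h(1) ≈ 1.732, h(1.25) ≈ 1.871, h(1.5) ≈ 2.000, h(1.75) ≈ 2.121, h(2) ≈ 2.236, h(2.25) ≈ 2.345, h(2.5) ≈ 2.449, h(2.75) ≈ 2.550, h(3) ≈ 2.646, h(3.25) ≈ 2.739, h(3.5) ≈ 2.828.
T_10 = (Δu/2)·[h(u_0) + 2h(u_1) + ... + 2h(u_{9}) + h(u_10)].
Sum ≈ 5.809.

5.809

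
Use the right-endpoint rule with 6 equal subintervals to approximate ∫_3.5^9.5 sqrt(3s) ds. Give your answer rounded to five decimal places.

Δs = (9.5 − 3.5)/6 = 1.
Right endpoints: 4.5, 5.5, 6.5, 7.5, 8.5, 9.5.
f(4.5) ≈ 3.67423, f(5.5) ≈ 4.06202, f(6.5) ≈ 4.41588, f(7.5) ≈ 4.74342, f(8.5) ≈ 5.04975, f(9.5) ≈ 5.33854.
Sum = Δs · [f(4.5) + f(5.5) + f(6.5) + ...].
Sum ≈ 27.28384.

27.28384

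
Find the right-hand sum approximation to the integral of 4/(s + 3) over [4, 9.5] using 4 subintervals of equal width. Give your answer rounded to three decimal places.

Δs = (9.5 − 4)/4 = 1.375.
Right endpoints: 5.375, 6.75, 8.125, 9.5.
f(5.375) = 32/67, f(6.75) = 16/39, f(8.125) = 32/89, f(9.5) = 0.32.
Sum = Δs · [f(5.375) + f(6.75) + f(8.125) + f(9.5)].
Sum ≈ 2.155.

2.155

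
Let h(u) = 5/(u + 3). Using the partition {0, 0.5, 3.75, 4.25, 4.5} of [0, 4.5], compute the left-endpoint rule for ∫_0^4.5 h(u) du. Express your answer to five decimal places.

Subinterval widths: 0.5, 3.25, 0.5, 0.25.
Left endpoints: 0, 0.5, 3.75, 4.25.
h(0) = 5/3, h(0.5) = 10/7, h(3.75) = 20/27, h(4.25) = 20/29.
Sum = Σ Δu_i · h(u_i).
Sum ≈ 6.01897.

6.01897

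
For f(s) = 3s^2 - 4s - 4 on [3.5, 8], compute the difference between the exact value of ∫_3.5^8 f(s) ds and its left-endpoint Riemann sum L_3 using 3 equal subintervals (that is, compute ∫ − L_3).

Exact integral: ∫_3.5^8 f(s) ds = 347.625.
L_3 = 249.75.
Error = 347.625 − 249.75 = 97.875.

97.875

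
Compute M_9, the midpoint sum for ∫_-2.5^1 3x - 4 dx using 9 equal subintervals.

Δx = (1 − (-2.5))/9 = 7/18.
Midpoints: -83/36, -23/12, -55/36, -41/36, -0.75, -13/36, 1/36, 5/12, 29/36.
f(-83/36) = -131/12, f(-23/12) = -9.75, f(-55/36) = -103/12, f(-41/36) = -89/12, f(-0.75) = -6.25, f(-13/36) = -61/12, f(1/36) = -47/12, f(5/12) = -2.75, f(29/36) = -19/12.
Sum = Δx · [f(-83/36) + f(-23/12) + f(-55/36) + ...].
Sum = -21.875.

-21.875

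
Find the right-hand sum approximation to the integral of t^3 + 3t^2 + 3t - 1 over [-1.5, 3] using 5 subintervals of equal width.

Δt = (3 − (-1.5))/5 = 0.9.
Right endpoints: -0.6, 0.3, 1.2, 2.1, 3.
f(-0.6) = -1.936, f(0.3) = 0.197, f(1.2) = 8.648, f(2.1) = 27.791, f(3) = 62.
Sum = Δt · [f(-0.6) + f(0.3) + f(1.2) + f(2.1) + f(3)].
Sum = 87.03.

87.03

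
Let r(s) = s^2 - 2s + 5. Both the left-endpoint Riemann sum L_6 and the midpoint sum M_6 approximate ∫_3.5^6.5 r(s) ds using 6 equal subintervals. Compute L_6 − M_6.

-5.8125

L_6 = 56.375.
M_6 = 62.1875.
L_6 − M_6 = -5.8125.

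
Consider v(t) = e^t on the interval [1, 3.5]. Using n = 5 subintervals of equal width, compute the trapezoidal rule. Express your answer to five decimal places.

Δt = (3.5 − 1)/5 = 0.5.
v(1) ≈ 2.71828, v(1.5) ≈ 4.48169, v(2) ≈ 7.38906, v(2.5) ≈ 12.18249, v(3) ≈ 20.08554, v(3.5) ≈ 33.11545.
T_5 = (Δt/2)·[v(t_0) + 2v(t_1) + ... + 2v(t_{4}) + v(t_5)].
Sum ≈ 31.02782.

31.02782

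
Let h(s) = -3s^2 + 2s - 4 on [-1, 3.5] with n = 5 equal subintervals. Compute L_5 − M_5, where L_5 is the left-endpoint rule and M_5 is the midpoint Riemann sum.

8.40375

L_5 = -41.31.
M_5 = -49.71375.
L_5 − M_5 = 8.40375.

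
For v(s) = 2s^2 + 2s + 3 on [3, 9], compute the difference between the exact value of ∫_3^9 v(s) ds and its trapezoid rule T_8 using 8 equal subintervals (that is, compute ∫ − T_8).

Exact integral: ∫_3^9 v(s) ds = 558.
T_8 = 559.125.
Error = 558 − 559.125 = -1.125.

-1.125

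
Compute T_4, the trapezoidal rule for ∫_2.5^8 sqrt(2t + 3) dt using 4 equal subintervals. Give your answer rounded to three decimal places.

20.044

Δt = (8 − 2.5)/4 = 1.375.
f(2.5) ≈ 2.828, f(3.875) ≈ 3.279, f(5.25) ≈ 3.674, f(6.625) ≈ 4.031, f(8) ≈ 4.359.
T_4 = (Δt/2)·[f(t_0) + 2f(t_1) + 2f(t_2) + 2f(t_3) + f(t_4)].
Sum ≈ 20.044.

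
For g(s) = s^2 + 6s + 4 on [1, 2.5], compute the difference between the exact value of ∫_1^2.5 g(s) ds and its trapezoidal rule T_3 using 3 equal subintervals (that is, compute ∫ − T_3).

-0.0625

Exact integral: ∫_1^2.5 g(s) ds = 26.625.
T_3 = 26.6875.
Error = 26.625 − 26.6875 = -0.0625.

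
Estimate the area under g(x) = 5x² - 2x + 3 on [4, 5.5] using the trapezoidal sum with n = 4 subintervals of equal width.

161.05078125

Δx = (5.5 − 4)/4 = 0.375.
g(4) = 75, g(4.375) = 89.953125, g(4.75) = 106.3125, g(5.125) = 124.078125, g(5.5) = 143.25.
T_4 = (Δx/2)·[g(x_0) + 2g(x_1) + 2g(x_2) + 2g(x_3) + g(x_4)].
Sum = 161.05078125.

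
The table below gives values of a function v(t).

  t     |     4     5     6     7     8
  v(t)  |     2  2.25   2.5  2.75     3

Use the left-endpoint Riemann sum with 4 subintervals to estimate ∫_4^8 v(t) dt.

Δt = 1.
Sum = 1·[2 + 2.25 + 2.5 + 2.75] = 9.5.

9.5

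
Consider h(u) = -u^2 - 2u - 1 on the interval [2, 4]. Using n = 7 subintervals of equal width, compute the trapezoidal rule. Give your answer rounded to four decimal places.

-32.6939

Δu = (4 − 2)/7 = 2/7.
h(2) = -9, h(16/7) = -529/49, h(18/7) = -625/49, h(20/7) = -729/49, h(22/7) = -841/49, h(24/7) = -961/49, h(26/7) = -1089/49, h(4) = -25.
T_7 = (Δu/2)·[h(u_0) + 2h(u_1) + ... + 2h(u_{6}) + h(u_7)].
Sum ≈ -32.6939.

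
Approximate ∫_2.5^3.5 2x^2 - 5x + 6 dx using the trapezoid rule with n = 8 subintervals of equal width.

9.171875

Δx = (3.5 − 2.5)/8 = 0.125.
f(2.5) = 6, f(2.625) = 6.65625, f(2.75) = 7.375, f(2.875) = 8.15625, f(3) = 9, f(3.125) = 9.90625, f(3.25) = 10.875, f(3.375) = 11.90625, f(3.5) = 13.
T_8 = (Δx/2)·[f(x_0) + 2f(x_1) + ... + 2f(x_{7}) + f(x_8)].
Sum = 9.171875.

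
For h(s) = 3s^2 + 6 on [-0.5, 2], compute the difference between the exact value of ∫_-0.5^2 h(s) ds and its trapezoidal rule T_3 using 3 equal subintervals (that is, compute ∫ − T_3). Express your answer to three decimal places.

Exact integral: ∫_-0.5^2 h(s) ds = 23.125.
T_3 ≈ 23.99306.
Error ≈ 23.125 − 23.99306 ≈ -0.868.

-0.868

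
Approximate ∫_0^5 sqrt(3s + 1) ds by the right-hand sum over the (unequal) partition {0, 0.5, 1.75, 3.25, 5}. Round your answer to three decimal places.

15.834

Subinterval widths: 0.5, 1.25, 1.5, 1.75.
Right endpoints: 0.5, 1.75, 3.25, 5.
f(0.5) ≈ 1.581, f(1.75) ≈ 2.500, f(3.25) ≈ 3.279, f(5) ≈ 4.000.
Sum = Σ Δs_i · f(s_i).
Sum ≈ 15.834.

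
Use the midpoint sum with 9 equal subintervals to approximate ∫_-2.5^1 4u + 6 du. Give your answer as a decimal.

Δu = (1 − (-2.5))/9 = 7/18.
Midpoints: -83/36, -23/12, -55/36, -41/36, -0.75, -13/36, 1/36, 5/12, 29/36.
f(-83/36) = -29/9, f(-23/12) = -5/3, f(-55/36) = -1/9, f(-41/36) = 13/9, f(-0.75) = 3, f(-13/36) = 41/9, f(1/36) = 55/9, f(5/12) = 23/3, f(29/36) = 83/9.
Sum = Δu · [f(-83/36) + f(-23/12) + f(-55/36) + ...].
Sum = 10.5.

10.5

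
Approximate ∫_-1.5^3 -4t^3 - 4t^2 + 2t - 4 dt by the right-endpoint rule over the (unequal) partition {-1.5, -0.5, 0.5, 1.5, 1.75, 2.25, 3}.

-181.203125

Subinterval widths: 1, 1, 1, 0.25, 0.5, 0.75.
Right endpoints: -0.5, 0.5, 1.5, 1.75, 2.25, 3.
f(-0.5) = -5.5, f(0.5) = -4.5, f(1.5) = -23.5, f(1.75) = -34.1875, f(2.25) = -65.3125, f(3) = -142.
Sum = Σ Δt_i · f(t_i).
Sum = -181.203125.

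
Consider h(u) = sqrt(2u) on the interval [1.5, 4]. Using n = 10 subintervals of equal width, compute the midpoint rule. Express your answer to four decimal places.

5.8110

Δu = (4 − 1.5)/10 = 0.25.
Midpoints: 1.625, 1.875, 2.125, 2.375, 2.625, 2.875, 3.125, 3.375, 3.625, 3.875.
h(1.625) ≈ 1.8028, h(1.875) ≈ 1.9365, h(2.125) ≈ 2.0616, h(2.375) ≈ 2.1794, h(2.625) ≈ 2.2913, h(2.875) ≈ 2.3979, h(3.125) ≈ 2.5000, h(3.375) ≈ 2.5981, h(3.625) ≈ 2.6926, h(3.875) ≈ 2.7839.
Sum = Δu · [h(1.625) + h(1.875) + h(2.125) + ...].
Sum ≈ 5.8110.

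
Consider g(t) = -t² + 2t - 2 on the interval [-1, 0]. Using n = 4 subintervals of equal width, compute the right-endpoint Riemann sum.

-2.96875

Δt = (0 − (-1))/4 = 0.25.
Right endpoints: -0.75, -0.5, -0.25, 0.
g(-0.75) = -4.0625, g(-0.5) = -3.25, g(-0.25) = -2.5625, g(0) = -2.
Sum = Δt · [g(-0.75) + g(-0.5) + g(-0.25) + g(0)].
Sum = -2.96875.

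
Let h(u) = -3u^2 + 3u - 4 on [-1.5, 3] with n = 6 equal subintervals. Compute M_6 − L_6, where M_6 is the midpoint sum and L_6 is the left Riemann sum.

-0.6328125

M_6 = -37.6171875.
L_6 = -36.984375.
M_6 − L_6 = -0.6328125.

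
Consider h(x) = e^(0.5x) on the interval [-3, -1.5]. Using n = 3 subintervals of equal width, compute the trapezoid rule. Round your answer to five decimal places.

0.50107

Δx = (-1.5 − (-3))/3 = 0.5.
h(-3) ≈ 0.22313, h(-2.5) ≈ 0.28650, h(-2) ≈ 0.36788, h(-1.5) ≈ 0.47237.
T_3 = (Δx/2)·[h(x_0) + 2h(x_1) + 2h(x_2) + h(x_3)].
Sum ≈ 0.50107.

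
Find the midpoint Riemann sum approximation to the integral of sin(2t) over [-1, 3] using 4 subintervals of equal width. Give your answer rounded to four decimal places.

-0.8178

Δt = (3 − (-1))/4 = 1.
Midpoints: -0.5, 0.5, 1.5, 2.5.
f(-0.5) ≈ -0.8415, f(0.5) ≈ 0.8415, f(1.5) ≈ 0.1411, f(2.5) ≈ -0.9589.
Sum = Δt · [f(-0.5) + f(0.5) + f(1.5) + f(2.5)].
Sum ≈ -0.8178.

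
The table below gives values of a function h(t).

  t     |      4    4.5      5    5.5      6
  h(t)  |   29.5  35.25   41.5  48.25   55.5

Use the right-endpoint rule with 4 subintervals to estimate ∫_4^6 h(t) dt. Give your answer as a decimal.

Δt = 0.5.
Sum = 0.5·[35.25 + 41.5 + 48.25 + 55.5] = 90.25.

90.25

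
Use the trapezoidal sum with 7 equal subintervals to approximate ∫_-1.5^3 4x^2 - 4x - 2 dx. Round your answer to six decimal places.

Δx = (3 − (-1.5))/7 = 9/14.
f(-1.5) = 13, f(-6/7) = 214/49, f(-3/14) = -47/49, f(3/7) = -146/49, f(15/14) = -83/49, f(12/7) = 142/49, f(33/14) = 529/49, f(3) = 22.
T_7 = (Δx/2)·[f(x_0) + 2f(x_1) + ... + 2f(x_{6}) + f(x_7)].
Sum ≈ 19.239796.

19.239796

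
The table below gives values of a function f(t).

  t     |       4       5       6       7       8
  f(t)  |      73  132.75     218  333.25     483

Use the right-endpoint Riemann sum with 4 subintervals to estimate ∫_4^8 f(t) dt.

Δt = 1.
Sum = 1·[132.75 + 218 + 333.25 + 483] = 1167.

1167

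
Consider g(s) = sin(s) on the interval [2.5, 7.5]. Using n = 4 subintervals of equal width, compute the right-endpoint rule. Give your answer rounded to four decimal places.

Δs = (7.5 − 2.5)/4 = 1.25.
Right endpoints: 3.75, 5, 6.25, 7.5.
g(3.75) ≈ -0.5716, g(5) ≈ -0.9589, g(6.25) ≈ -0.0332, g(7.5) ≈ 0.9380.
Sum = Δs · [g(3.75) + g(5) + g(6.25) + g(7.5)].
Sum ≈ -0.7821.

-0.7821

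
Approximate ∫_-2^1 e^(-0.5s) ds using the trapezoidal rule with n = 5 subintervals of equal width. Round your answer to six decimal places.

4.255131

Δs = (1 − (-2))/5 = 0.6.
f(-2) ≈ 2.718282, f(-1.4) ≈ 2.013753, f(-0.8) ≈ 1.491825, f(-0.2) ≈ 1.105171, f(0.4) ≈ 0.818731, f(1) ≈ 0.606531.
T_5 = (Δs/2)·[f(s_0) + 2f(s_1) + ... + 2f(s_{4}) + f(s_5)].
Sum ≈ 4.255131.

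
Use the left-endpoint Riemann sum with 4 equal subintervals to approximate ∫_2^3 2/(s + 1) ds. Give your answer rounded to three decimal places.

Δs = (3 − 2)/4 = 0.25.
Left endpoints: 2, 2.25, 2.5, 2.75.
f(2) = 2/3, f(2.25) = 8/13, f(2.5) = 4/7, f(2.75) = 8/15.
Sum = Δs · [f(2) + f(2.25) + f(2.5) + f(2.75)].
Sum ≈ 0.597.

0.597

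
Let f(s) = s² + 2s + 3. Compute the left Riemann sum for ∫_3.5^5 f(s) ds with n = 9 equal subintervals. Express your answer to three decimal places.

43.319

Δs = (5 − 3.5)/9 = 1/6.
Left endpoints: 3.5, 11/3, 23/6, 4, 25/6, 13/3, 4.5, 14/3, 29/6.
f(3.5) = 22.25, f(11/3) = 214/9, f(23/6) = 913/36, f(4) = 27, f(25/6) = 1033/36, f(13/3) = 274/9, f(4.5) = 32.25, f(14/3) = 307/9, f(29/6) = 1297/36.
Sum = Δs · [f(3.5) + f(11/3) + f(23/6) + ...].
Sum ≈ 43.319.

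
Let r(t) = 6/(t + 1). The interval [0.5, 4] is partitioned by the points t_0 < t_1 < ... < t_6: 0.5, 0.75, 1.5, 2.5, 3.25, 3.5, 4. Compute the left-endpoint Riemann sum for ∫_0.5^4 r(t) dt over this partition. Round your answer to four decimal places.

Subinterval widths: 0.25, 0.75, 1, 0.75, 0.25, 0.5.
Left endpoints: 0.5, 0.75, 1.5, 2.5, 3.25, 3.5.
r(0.5) = 4, r(0.75) = 24/7, r(1.5) = 2.4, r(2.5) = 12/7, r(3.25) = 24/17, r(3.5) = 4/3.
Sum = Σ Δt_i · r(t_i).
Sum ≈ 8.2768.

8.2768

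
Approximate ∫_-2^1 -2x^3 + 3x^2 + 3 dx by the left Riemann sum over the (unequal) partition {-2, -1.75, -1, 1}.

Subinterval widths: 0.25, 0.75, 2.
Left endpoints: -2, -1.75, -1.
f(-2) = 31, f(-1.75) = 22.90625, f(-1) = 8.
Sum = Σ Δx_i · f(x_i).
Sum = 40.9296875.

40.9296875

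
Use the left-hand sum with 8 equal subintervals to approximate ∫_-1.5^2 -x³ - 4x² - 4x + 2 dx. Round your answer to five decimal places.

-7.84937

Δx = (2 − (-1.5))/8 = 0.4375.
Left endpoints: -1.5, -1.0625, -0.625, -0.1875, 0.25, 0.6875, 1.125, 1.5625.
f(-1.5) = 2.375, f(-1.0625) = 12017/4096, f(-0.625) = 1629/512, f(-0.1875) = 10715/4096, f(0.25) = 0.734375, f(0.6875) = -12147/4096, f(1.125) = -4601/512, f(1.5625) = -73033/4096.
Sum = Δx · [f(-1.5) + f(-1.0625) + f(-0.625) + ...].
Sum ≈ -7.84937.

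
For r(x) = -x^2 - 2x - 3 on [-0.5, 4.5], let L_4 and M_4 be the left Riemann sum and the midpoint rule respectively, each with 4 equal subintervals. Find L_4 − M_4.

16.796875

L_4 = -47.96875.
M_4 = -64.765625.
L_4 − M_4 = 16.796875.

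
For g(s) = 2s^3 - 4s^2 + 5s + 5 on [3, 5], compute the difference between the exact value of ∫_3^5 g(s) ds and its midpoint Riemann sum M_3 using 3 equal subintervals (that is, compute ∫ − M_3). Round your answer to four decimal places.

1.4815

Exact integral: ∫_3^5 g(s) ds ≈ 191.333333.
M_3 ≈ 189.851852.
Error ≈ 191.333333 − 189.851852 ≈ 1.4815.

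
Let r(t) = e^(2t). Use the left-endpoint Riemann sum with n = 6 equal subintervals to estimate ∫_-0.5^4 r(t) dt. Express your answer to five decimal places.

642.05693

Δt = (4 − (-0.5))/6 = 0.75.
Left endpoints: -0.5, 0.25, 1, 1.75, 2.5, 3.25.
r(-0.5) ≈ 0.36788, r(0.25) ≈ 1.64872, r(1) ≈ 7.38906, r(1.75) ≈ 33.11545, r(2.5) ≈ 148.41316, r(3.25) ≈ 665.14163.
Sum = Δt · [r(-0.5) + r(0.25) + r(1) + ...].
Sum ≈ 642.05693.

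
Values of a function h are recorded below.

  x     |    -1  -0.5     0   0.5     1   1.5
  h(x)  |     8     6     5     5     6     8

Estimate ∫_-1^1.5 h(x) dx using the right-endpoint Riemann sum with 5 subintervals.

Δx = 0.5.
Sum = 0.5·[6 + 5 + 5 + 6 + 8] = 15.

15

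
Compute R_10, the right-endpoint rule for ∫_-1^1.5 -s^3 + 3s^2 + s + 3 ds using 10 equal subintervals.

Δs = (1.5 − (-1))/10 = 0.25.
Right endpoints: -0.75, -0.5, -0.25, 0, 0.25, 0.5, 0.75, 1, 1.25, 1.5.
f(-0.75) = 4.359375, f(-0.5) = 3.375, f(-0.25) = 2.953125, f(0) = 3, f(0.25) = 3.421875, f(0.5) = 4.125, f(0.75) = 5.015625, f(1) = 6, f(1.25) = 6.984375, f(1.5) = 7.875.
Sum = Δs · [f(-0.75) + f(-0.5) + f(-0.25) + ...].
Sum = 11.77734375.

11.77734375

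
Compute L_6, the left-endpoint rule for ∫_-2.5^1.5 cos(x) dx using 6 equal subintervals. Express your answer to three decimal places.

1.246

Δx = (1.5 − (-2.5))/6 = 2/3.
Left endpoints: -2.5, -11/6, -7/6, -0.5, 1/6, 5/6.
f(-2.5) ≈ -0.801, f(-11/6) ≈ -0.260, f(-7/6) ≈ 0.393, f(-0.5) ≈ 0.878, f(1/6) ≈ 0.986, f(5/6) ≈ 0.672.
Sum = Δx · [f(-2.5) + f(-11/6) + f(-7/6) + ...].
Sum ≈ 1.246.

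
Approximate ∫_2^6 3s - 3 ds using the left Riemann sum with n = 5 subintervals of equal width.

Δs = (6 − 2)/5 = 0.8.
Left endpoints: 2, 2.8, 3.6, 4.4, 5.2.
f(2) = 3, f(2.8) = 5.4, f(3.6) = 7.8, f(4.4) = 10.2, f(5.2) = 12.6.
Sum = Δs · [f(2) + f(2.8) + f(3.6) + f(4.4) + f(5.2)].
Sum = 31.2.

31.2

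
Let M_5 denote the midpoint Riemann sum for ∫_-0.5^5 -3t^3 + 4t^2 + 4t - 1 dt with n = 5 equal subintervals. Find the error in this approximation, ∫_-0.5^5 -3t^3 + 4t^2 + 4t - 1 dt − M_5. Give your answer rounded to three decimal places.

-9.012

Exact integral: ∫_-0.5^5 f(t) dt ≈ -257.86979.
M_5 = -248.8578125.
Error ≈ -257.86979 − (-248.8578125) ≈ -9.012.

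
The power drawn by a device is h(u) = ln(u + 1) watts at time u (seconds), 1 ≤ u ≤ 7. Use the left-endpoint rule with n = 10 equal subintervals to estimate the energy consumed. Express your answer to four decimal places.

8.8221

Δu = (7 − 1)/10 = 0.6.
Left endpoints: 1, 1.6, 2.2, 2.8, 3.4, 4, 4.6, 5.2, 5.8, 6.4.
h(1) ≈ 0.6931, h(1.6) ≈ 0.9555, h(2.2) ≈ 1.1632, h(2.8) ≈ 1.3350, h(3.4) ≈ 1.4816, h(4) ≈ 1.6094, h(4.6) ≈ 1.7228, h(5.2) ≈ 1.8245, h(5.8) ≈ 1.9169, h(6.4) ≈ 2.0015.
Sum = Δu · [h(1) + h(1.6) + h(2.2) + ...].
Sum ≈ 8.8221.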